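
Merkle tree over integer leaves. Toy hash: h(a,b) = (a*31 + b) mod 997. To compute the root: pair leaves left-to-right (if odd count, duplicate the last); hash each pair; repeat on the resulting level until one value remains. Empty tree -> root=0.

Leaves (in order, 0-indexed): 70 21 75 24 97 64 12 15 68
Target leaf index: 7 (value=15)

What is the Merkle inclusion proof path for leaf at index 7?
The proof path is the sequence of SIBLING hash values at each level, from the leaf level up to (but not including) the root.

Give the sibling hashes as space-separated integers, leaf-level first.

L0 (leaves): [70, 21, 75, 24, 97, 64, 12, 15, 68], target index=7
L1: h(70,21)=(70*31+21)%997=197 [pair 0] h(75,24)=(75*31+24)%997=355 [pair 1] h(97,64)=(97*31+64)%997=80 [pair 2] h(12,15)=(12*31+15)%997=387 [pair 3] h(68,68)=(68*31+68)%997=182 [pair 4] -> [197, 355, 80, 387, 182]
  Sibling for proof at L0: 12
L2: h(197,355)=(197*31+355)%997=480 [pair 0] h(80,387)=(80*31+387)%997=873 [pair 1] h(182,182)=(182*31+182)%997=839 [pair 2] -> [480, 873, 839]
  Sibling for proof at L1: 80
L3: h(480,873)=(480*31+873)%997=798 [pair 0] h(839,839)=(839*31+839)%997=926 [pair 1] -> [798, 926]
  Sibling for proof at L2: 480
L4: h(798,926)=(798*31+926)%997=739 [pair 0] -> [739]
  Sibling for proof at L3: 926
Root: 739
Proof path (sibling hashes from leaf to root): [12, 80, 480, 926]

Answer: 12 80 480 926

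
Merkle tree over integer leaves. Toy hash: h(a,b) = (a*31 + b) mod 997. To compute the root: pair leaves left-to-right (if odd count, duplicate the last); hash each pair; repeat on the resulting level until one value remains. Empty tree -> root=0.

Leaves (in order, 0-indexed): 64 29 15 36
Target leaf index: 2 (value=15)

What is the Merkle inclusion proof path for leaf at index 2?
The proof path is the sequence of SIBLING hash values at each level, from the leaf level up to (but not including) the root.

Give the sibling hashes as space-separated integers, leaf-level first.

Answer: 36 19

Derivation:
L0 (leaves): [64, 29, 15, 36], target index=2
L1: h(64,29)=(64*31+29)%997=19 [pair 0] h(15,36)=(15*31+36)%997=501 [pair 1] -> [19, 501]
  Sibling for proof at L0: 36
L2: h(19,501)=(19*31+501)%997=93 [pair 0] -> [93]
  Sibling for proof at L1: 19
Root: 93
Proof path (sibling hashes from leaf to root): [36, 19]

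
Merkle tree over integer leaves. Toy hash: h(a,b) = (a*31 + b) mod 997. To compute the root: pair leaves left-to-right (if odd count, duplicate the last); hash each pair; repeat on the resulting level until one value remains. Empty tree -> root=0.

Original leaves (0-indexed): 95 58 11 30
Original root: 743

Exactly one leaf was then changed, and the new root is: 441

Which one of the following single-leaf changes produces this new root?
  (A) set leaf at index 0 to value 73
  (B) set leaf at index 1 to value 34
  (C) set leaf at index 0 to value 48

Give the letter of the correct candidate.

Answer: C

Derivation:
Original leaves: [95, 58, 11, 30]
Target new root: 441
Try each candidate change and compute the resulting root:
Candidate A: set leaf[0] = 73 -> leaves = [73, 58, 11, 30]
  L0: [73, 58, 11, 30]
  L1: h(73,58)=(73*31+58)%997=327 h(11,30)=(11*31+30)%997=371 -> [327, 371]
  L2: h(327,371)=(327*31+371)%997=538 -> [538]
  root = 538 != target 441
Candidate B: set leaf[1] = 34 -> leaves = [95, 34, 11, 30]
  L0: [95, 34, 11, 30]
  L1: h(95,34)=(95*31+34)%997=985 h(11,30)=(11*31+30)%997=371 -> [985, 371]
  L2: h(985,371)=(985*31+371)%997=996 -> [996]
  root = 996 != target 441
Candidate C: set leaf[0] = 48 -> leaves = [48, 58, 11, 30]
  L0: [48, 58, 11, 30]
  L1: h(48,58)=(48*31+58)%997=549 h(11,30)=(11*31+30)%997=371 -> [549, 371]
  L2: h(549,371)=(549*31+371)%997=441 -> [441]
  root = 441 == target 441  ** MATCH **
Candidate C produces the target root.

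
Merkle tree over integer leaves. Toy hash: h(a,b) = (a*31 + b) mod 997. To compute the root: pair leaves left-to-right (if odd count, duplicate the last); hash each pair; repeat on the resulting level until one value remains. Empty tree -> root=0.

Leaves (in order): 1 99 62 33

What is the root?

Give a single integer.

Answer: 3

Derivation:
L0: [1, 99, 62, 33]
L1: h(1,99)=(1*31+99)%997=130 h(62,33)=(62*31+33)%997=958 -> [130, 958]
L2: h(130,958)=(130*31+958)%997=3 -> [3]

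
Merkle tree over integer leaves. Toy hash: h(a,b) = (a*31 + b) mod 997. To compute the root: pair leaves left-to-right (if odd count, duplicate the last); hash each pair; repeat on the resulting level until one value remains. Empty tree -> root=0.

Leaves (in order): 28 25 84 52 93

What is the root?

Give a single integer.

Answer: 855

Derivation:
L0: [28, 25, 84, 52, 93]
L1: h(28,25)=(28*31+25)%997=893 h(84,52)=(84*31+52)%997=662 h(93,93)=(93*31+93)%997=982 -> [893, 662, 982]
L2: h(893,662)=(893*31+662)%997=429 h(982,982)=(982*31+982)%997=517 -> [429, 517]
L3: h(429,517)=(429*31+517)%997=855 -> [855]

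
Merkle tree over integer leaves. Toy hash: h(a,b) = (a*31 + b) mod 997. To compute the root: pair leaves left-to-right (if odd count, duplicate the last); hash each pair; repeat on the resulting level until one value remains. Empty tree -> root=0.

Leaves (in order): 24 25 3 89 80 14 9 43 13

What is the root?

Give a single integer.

L0: [24, 25, 3, 89, 80, 14, 9, 43, 13]
L1: h(24,25)=(24*31+25)%997=769 h(3,89)=(3*31+89)%997=182 h(80,14)=(80*31+14)%997=500 h(9,43)=(9*31+43)%997=322 h(13,13)=(13*31+13)%997=416 -> [769, 182, 500, 322, 416]
L2: h(769,182)=(769*31+182)%997=93 h(500,322)=(500*31+322)%997=867 h(416,416)=(416*31+416)%997=351 -> [93, 867, 351]
L3: h(93,867)=(93*31+867)%997=759 h(351,351)=(351*31+351)%997=265 -> [759, 265]
L4: h(759,265)=(759*31+265)%997=863 -> [863]

Answer: 863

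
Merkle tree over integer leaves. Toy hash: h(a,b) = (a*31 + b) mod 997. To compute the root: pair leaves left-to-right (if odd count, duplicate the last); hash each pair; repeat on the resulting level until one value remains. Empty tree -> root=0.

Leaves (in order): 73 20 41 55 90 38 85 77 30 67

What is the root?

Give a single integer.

Answer: 834

Derivation:
L0: [73, 20, 41, 55, 90, 38, 85, 77, 30, 67]
L1: h(73,20)=(73*31+20)%997=289 h(41,55)=(41*31+55)%997=329 h(90,38)=(90*31+38)%997=834 h(85,77)=(85*31+77)%997=718 h(30,67)=(30*31+67)%997=0 -> [289, 329, 834, 718, 0]
L2: h(289,329)=(289*31+329)%997=315 h(834,718)=(834*31+718)%997=650 h(0,0)=(0*31+0)%997=0 -> [315, 650, 0]
L3: h(315,650)=(315*31+650)%997=445 h(0,0)=(0*31+0)%997=0 -> [445, 0]
L4: h(445,0)=(445*31+0)%997=834 -> [834]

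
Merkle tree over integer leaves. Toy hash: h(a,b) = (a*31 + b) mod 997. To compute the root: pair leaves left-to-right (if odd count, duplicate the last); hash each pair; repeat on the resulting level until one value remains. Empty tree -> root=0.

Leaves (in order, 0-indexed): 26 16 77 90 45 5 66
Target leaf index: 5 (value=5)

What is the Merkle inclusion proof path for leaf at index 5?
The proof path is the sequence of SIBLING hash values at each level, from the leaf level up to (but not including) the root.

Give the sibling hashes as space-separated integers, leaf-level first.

Answer: 45 118 43

Derivation:
L0 (leaves): [26, 16, 77, 90, 45, 5, 66], target index=5
L1: h(26,16)=(26*31+16)%997=822 [pair 0] h(77,90)=(77*31+90)%997=483 [pair 1] h(45,5)=(45*31+5)%997=403 [pair 2] h(66,66)=(66*31+66)%997=118 [pair 3] -> [822, 483, 403, 118]
  Sibling for proof at L0: 45
L2: h(822,483)=(822*31+483)%997=43 [pair 0] h(403,118)=(403*31+118)%997=647 [pair 1] -> [43, 647]
  Sibling for proof at L1: 118
L3: h(43,647)=(43*31+647)%997=983 [pair 0] -> [983]
  Sibling for proof at L2: 43
Root: 983
Proof path (sibling hashes from leaf to root): [45, 118, 43]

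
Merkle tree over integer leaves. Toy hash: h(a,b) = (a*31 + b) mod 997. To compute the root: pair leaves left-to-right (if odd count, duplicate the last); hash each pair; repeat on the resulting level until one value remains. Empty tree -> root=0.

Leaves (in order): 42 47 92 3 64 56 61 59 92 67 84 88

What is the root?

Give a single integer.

L0: [42, 47, 92, 3, 64, 56, 61, 59, 92, 67, 84, 88]
L1: h(42,47)=(42*31+47)%997=352 h(92,3)=(92*31+3)%997=861 h(64,56)=(64*31+56)%997=46 h(61,59)=(61*31+59)%997=953 h(92,67)=(92*31+67)%997=925 h(84,88)=(84*31+88)%997=698 -> [352, 861, 46, 953, 925, 698]
L2: h(352,861)=(352*31+861)%997=806 h(46,953)=(46*31+953)%997=385 h(925,698)=(925*31+698)%997=460 -> [806, 385, 460]
L3: h(806,385)=(806*31+385)%997=446 h(460,460)=(460*31+460)%997=762 -> [446, 762]
L4: h(446,762)=(446*31+762)%997=630 -> [630]

Answer: 630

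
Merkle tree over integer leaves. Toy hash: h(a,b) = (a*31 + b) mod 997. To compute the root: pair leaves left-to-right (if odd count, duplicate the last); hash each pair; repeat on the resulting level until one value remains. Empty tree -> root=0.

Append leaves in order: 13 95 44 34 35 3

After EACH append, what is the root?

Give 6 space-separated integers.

Answer: 13 498 894 884 433 406

Derivation:
After append 13 (leaves=[13]):
  L0: [13]
  root=13
After append 95 (leaves=[13, 95]):
  L0: [13, 95]
  L1: h(13,95)=(13*31+95)%997=498 -> [498]
  root=498
After append 44 (leaves=[13, 95, 44]):
  L0: [13, 95, 44]
  L1: h(13,95)=(13*31+95)%997=498 h(44,44)=(44*31+44)%997=411 -> [498, 411]
  L2: h(498,411)=(498*31+411)%997=894 -> [894]
  root=894
After append 34 (leaves=[13, 95, 44, 34]):
  L0: [13, 95, 44, 34]
  L1: h(13,95)=(13*31+95)%997=498 h(44,34)=(44*31+34)%997=401 -> [498, 401]
  L2: h(498,401)=(498*31+401)%997=884 -> [884]
  root=884
After append 35 (leaves=[13, 95, 44, 34, 35]):
  L0: [13, 95, 44, 34, 35]
  L1: h(13,95)=(13*31+95)%997=498 h(44,34)=(44*31+34)%997=401 h(35,35)=(35*31+35)%997=123 -> [498, 401, 123]
  L2: h(498,401)=(498*31+401)%997=884 h(123,123)=(123*31+123)%997=945 -> [884, 945]
  L3: h(884,945)=(884*31+945)%997=433 -> [433]
  root=433
After append 3 (leaves=[13, 95, 44, 34, 35, 3]):
  L0: [13, 95, 44, 34, 35, 3]
  L1: h(13,95)=(13*31+95)%997=498 h(44,34)=(44*31+34)%997=401 h(35,3)=(35*31+3)%997=91 -> [498, 401, 91]
  L2: h(498,401)=(498*31+401)%997=884 h(91,91)=(91*31+91)%997=918 -> [884, 918]
  L3: h(884,918)=(884*31+918)%997=406 -> [406]
  root=406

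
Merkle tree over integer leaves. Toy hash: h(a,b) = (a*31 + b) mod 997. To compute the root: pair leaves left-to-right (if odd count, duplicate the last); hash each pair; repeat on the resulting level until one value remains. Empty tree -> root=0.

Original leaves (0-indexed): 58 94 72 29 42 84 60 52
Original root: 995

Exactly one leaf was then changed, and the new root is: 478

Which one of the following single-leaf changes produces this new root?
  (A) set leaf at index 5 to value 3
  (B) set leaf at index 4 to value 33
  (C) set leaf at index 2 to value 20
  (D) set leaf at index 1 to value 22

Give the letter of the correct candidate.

Answer: A

Derivation:
Original leaves: [58, 94, 72, 29, 42, 84, 60, 52]
Target new root: 478
Try each candidate change and compute the resulting root:
Candidate A: set leaf[5] = 3 -> leaves = [58, 94, 72, 29, 42, 3, 60, 52]
  L0: [58, 94, 72, 29, 42, 3, 60, 52]
  L1: h(58,94)=(58*31+94)%997=895 h(72,29)=(72*31+29)%997=267 h(42,3)=(42*31+3)%997=308 h(60,52)=(60*31+52)%997=915 -> [895, 267, 308, 915]
  L2: h(895,267)=(895*31+267)%997=96 h(308,915)=(308*31+915)%997=493 -> [96, 493]
  L3: h(96,493)=(96*31+493)%997=478 -> [478]
  root = 478 == target 478  ** MATCH **
Candidate B: set leaf[4] = 33 -> leaves = [58, 94, 72, 29, 33, 84, 60, 52]
  L0: [58, 94, 72, 29, 33, 84, 60, 52]
  L1: h(58,94)=(58*31+94)%997=895 h(72,29)=(72*31+29)%997=267 h(33,84)=(33*31+84)%997=110 h(60,52)=(60*31+52)%997=915 -> [895, 267, 110, 915]
  L2: h(895,267)=(895*31+267)%997=96 h(110,915)=(110*31+915)%997=337 -> [96, 337]
  L3: h(96,337)=(96*31+337)%997=322 -> [322]
  root = 322 != target 478
Candidate C: set leaf[2] = 20 -> leaves = [58, 94, 20, 29, 42, 84, 60, 52]
  L0: [58, 94, 20, 29, 42, 84, 60, 52]
  L1: h(58,94)=(58*31+94)%997=895 h(20,29)=(20*31+29)%997=649 h(42,84)=(42*31+84)%997=389 h(60,52)=(60*31+52)%997=915 -> [895, 649, 389, 915]
  L2: h(895,649)=(895*31+649)%997=478 h(389,915)=(389*31+915)%997=13 -> [478, 13]
  L3: h(478,13)=(478*31+13)%997=873 -> [873]
  root = 873 != target 478
Candidate D: set leaf[1] = 22 -> leaves = [58, 22, 72, 29, 42, 84, 60, 52]
  L0: [58, 22, 72, 29, 42, 84, 60, 52]
  L1: h(58,22)=(58*31+22)%997=823 h(72,29)=(72*31+29)%997=267 h(42,84)=(42*31+84)%997=389 h(60,52)=(60*31+52)%997=915 -> [823, 267, 389, 915]
  L2: h(823,267)=(823*31+267)%997=855 h(389,915)=(389*31+915)%997=13 -> [855, 13]
  L3: h(855,13)=(855*31+13)%997=596 -> [596]
  root = 596 != target 478
Candidate A produces the target root.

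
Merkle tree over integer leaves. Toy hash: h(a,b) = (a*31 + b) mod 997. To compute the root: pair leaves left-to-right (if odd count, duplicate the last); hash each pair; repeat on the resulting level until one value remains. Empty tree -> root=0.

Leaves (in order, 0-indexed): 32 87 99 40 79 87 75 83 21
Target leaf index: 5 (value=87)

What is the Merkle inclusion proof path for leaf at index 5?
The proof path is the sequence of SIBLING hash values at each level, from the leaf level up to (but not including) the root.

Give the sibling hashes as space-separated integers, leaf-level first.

Answer: 79 414 666 198

Derivation:
L0 (leaves): [32, 87, 99, 40, 79, 87, 75, 83, 21], target index=5
L1: h(32,87)=(32*31+87)%997=82 [pair 0] h(99,40)=(99*31+40)%997=118 [pair 1] h(79,87)=(79*31+87)%997=542 [pair 2] h(75,83)=(75*31+83)%997=414 [pair 3] h(21,21)=(21*31+21)%997=672 [pair 4] -> [82, 118, 542, 414, 672]
  Sibling for proof at L0: 79
L2: h(82,118)=(82*31+118)%997=666 [pair 0] h(542,414)=(542*31+414)%997=267 [pair 1] h(672,672)=(672*31+672)%997=567 [pair 2] -> [666, 267, 567]
  Sibling for proof at L1: 414
L3: h(666,267)=(666*31+267)%997=973 [pair 0] h(567,567)=(567*31+567)%997=198 [pair 1] -> [973, 198]
  Sibling for proof at L2: 666
L4: h(973,198)=(973*31+198)%997=451 [pair 0] -> [451]
  Sibling for proof at L3: 198
Root: 451
Proof path (sibling hashes from leaf to root): [79, 414, 666, 198]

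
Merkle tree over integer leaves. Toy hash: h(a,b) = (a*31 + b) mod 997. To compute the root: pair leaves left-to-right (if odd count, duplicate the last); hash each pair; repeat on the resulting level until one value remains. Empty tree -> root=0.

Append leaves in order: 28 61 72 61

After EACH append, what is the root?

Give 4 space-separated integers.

After append 28 (leaves=[28]):
  L0: [28]
  root=28
After append 61 (leaves=[28, 61]):
  L0: [28, 61]
  L1: h(28,61)=(28*31+61)%997=929 -> [929]
  root=929
After append 72 (leaves=[28, 61, 72]):
  L0: [28, 61, 72]
  L1: h(28,61)=(28*31+61)%997=929 h(72,72)=(72*31+72)%997=310 -> [929, 310]
  L2: h(929,310)=(929*31+310)%997=196 -> [196]
  root=196
After append 61 (leaves=[28, 61, 72, 61]):
  L0: [28, 61, 72, 61]
  L1: h(28,61)=(28*31+61)%997=929 h(72,61)=(72*31+61)%997=299 -> [929, 299]
  L2: h(929,299)=(929*31+299)%997=185 -> [185]
  root=185

Answer: 28 929 196 185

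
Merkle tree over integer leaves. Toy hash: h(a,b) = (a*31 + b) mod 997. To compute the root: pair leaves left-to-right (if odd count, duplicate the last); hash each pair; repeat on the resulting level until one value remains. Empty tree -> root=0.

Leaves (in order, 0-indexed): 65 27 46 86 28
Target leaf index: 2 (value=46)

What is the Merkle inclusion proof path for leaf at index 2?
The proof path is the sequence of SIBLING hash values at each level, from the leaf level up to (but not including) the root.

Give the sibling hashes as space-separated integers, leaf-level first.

L0 (leaves): [65, 27, 46, 86, 28], target index=2
L1: h(65,27)=(65*31+27)%997=48 [pair 0] h(46,86)=(46*31+86)%997=515 [pair 1] h(28,28)=(28*31+28)%997=896 [pair 2] -> [48, 515, 896]
  Sibling for proof at L0: 86
L2: h(48,515)=(48*31+515)%997=9 [pair 0] h(896,896)=(896*31+896)%997=756 [pair 1] -> [9, 756]
  Sibling for proof at L1: 48
L3: h(9,756)=(9*31+756)%997=38 [pair 0] -> [38]
  Sibling for proof at L2: 756
Root: 38
Proof path (sibling hashes from leaf to root): [86, 48, 756]

Answer: 86 48 756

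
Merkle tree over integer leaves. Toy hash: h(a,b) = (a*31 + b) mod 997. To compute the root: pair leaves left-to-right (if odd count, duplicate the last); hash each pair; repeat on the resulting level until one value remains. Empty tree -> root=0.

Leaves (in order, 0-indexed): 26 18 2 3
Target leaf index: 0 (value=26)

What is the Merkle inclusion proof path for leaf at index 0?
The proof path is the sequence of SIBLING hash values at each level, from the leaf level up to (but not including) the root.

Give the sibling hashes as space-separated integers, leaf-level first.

L0 (leaves): [26, 18, 2, 3], target index=0
L1: h(26,18)=(26*31+18)%997=824 [pair 0] h(2,3)=(2*31+3)%997=65 [pair 1] -> [824, 65]
  Sibling for proof at L0: 18
L2: h(824,65)=(824*31+65)%997=684 [pair 0] -> [684]
  Sibling for proof at L1: 65
Root: 684
Proof path (sibling hashes from leaf to root): [18, 65]

Answer: 18 65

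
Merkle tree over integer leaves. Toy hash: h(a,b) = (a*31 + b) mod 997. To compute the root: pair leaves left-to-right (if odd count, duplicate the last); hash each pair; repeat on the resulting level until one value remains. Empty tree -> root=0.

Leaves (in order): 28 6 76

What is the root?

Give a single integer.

Answer: 613

Derivation:
L0: [28, 6, 76]
L1: h(28,6)=(28*31+6)%997=874 h(76,76)=(76*31+76)%997=438 -> [874, 438]
L2: h(874,438)=(874*31+438)%997=613 -> [613]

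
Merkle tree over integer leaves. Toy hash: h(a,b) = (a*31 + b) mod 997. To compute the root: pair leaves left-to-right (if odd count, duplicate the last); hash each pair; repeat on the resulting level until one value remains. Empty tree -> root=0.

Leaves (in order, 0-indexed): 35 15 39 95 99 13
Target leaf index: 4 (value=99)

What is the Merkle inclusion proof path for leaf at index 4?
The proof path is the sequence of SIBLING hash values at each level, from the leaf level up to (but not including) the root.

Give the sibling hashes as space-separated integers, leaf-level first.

L0 (leaves): [35, 15, 39, 95, 99, 13], target index=4
L1: h(35,15)=(35*31+15)%997=103 [pair 0] h(39,95)=(39*31+95)%997=307 [pair 1] h(99,13)=(99*31+13)%997=91 [pair 2] -> [103, 307, 91]
  Sibling for proof at L0: 13
L2: h(103,307)=(103*31+307)%997=509 [pair 0] h(91,91)=(91*31+91)%997=918 [pair 1] -> [509, 918]
  Sibling for proof at L1: 91
L3: h(509,918)=(509*31+918)%997=745 [pair 0] -> [745]
  Sibling for proof at L2: 509
Root: 745
Proof path (sibling hashes from leaf to root): [13, 91, 509]

Answer: 13 91 509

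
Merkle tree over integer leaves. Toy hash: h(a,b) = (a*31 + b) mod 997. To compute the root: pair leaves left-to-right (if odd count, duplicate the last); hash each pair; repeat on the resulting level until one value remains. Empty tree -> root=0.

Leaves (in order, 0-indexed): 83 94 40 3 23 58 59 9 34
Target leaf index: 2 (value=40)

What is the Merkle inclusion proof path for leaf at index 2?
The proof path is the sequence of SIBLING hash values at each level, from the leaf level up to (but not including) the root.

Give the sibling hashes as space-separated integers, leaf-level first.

Answer: 3 673 814 463

Derivation:
L0 (leaves): [83, 94, 40, 3, 23, 58, 59, 9, 34], target index=2
L1: h(83,94)=(83*31+94)%997=673 [pair 0] h(40,3)=(40*31+3)%997=246 [pair 1] h(23,58)=(23*31+58)%997=771 [pair 2] h(59,9)=(59*31+9)%997=841 [pair 3] h(34,34)=(34*31+34)%997=91 [pair 4] -> [673, 246, 771, 841, 91]
  Sibling for proof at L0: 3
L2: h(673,246)=(673*31+246)%997=172 [pair 0] h(771,841)=(771*31+841)%997=814 [pair 1] h(91,91)=(91*31+91)%997=918 [pair 2] -> [172, 814, 918]
  Sibling for proof at L1: 673
L3: h(172,814)=(172*31+814)%997=164 [pair 0] h(918,918)=(918*31+918)%997=463 [pair 1] -> [164, 463]
  Sibling for proof at L2: 814
L4: h(164,463)=(164*31+463)%997=562 [pair 0] -> [562]
  Sibling for proof at L3: 463
Root: 562
Proof path (sibling hashes from leaf to root): [3, 673, 814, 463]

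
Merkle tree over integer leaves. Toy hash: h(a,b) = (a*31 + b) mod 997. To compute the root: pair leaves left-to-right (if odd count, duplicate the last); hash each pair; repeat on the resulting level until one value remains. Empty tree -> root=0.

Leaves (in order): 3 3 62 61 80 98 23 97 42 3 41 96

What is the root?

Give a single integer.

L0: [3, 3, 62, 61, 80, 98, 23, 97, 42, 3, 41, 96]
L1: h(3,3)=(3*31+3)%997=96 h(62,61)=(62*31+61)%997=986 h(80,98)=(80*31+98)%997=584 h(23,97)=(23*31+97)%997=810 h(42,3)=(42*31+3)%997=308 h(41,96)=(41*31+96)%997=370 -> [96, 986, 584, 810, 308, 370]
L2: h(96,986)=(96*31+986)%997=971 h(584,810)=(584*31+810)%997=968 h(308,370)=(308*31+370)%997=945 -> [971, 968, 945]
L3: h(971,968)=(971*31+968)%997=162 h(945,945)=(945*31+945)%997=330 -> [162, 330]
L4: h(162,330)=(162*31+330)%997=367 -> [367]

Answer: 367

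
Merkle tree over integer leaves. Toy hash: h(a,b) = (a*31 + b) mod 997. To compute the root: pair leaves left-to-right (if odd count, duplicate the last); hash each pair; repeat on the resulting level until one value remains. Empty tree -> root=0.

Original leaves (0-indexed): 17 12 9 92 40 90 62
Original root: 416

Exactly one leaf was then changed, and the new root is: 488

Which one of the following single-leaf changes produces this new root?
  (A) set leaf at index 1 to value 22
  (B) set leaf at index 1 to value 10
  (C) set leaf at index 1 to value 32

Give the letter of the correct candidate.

Original leaves: [17, 12, 9, 92, 40, 90, 62]
Target new root: 488
Try each candidate change and compute the resulting root:
Candidate A: set leaf[1] = 22 -> leaves = [17, 22, 9, 92, 40, 90, 62]
  L0: [17, 22, 9, 92, 40, 90, 62]
  L1: h(17,22)=(17*31+22)%997=549 h(9,92)=(9*31+92)%997=371 h(40,90)=(40*31+90)%997=333 h(62,62)=(62*31+62)%997=987 -> [549, 371, 333, 987]
  L2: h(549,371)=(549*31+371)%997=441 h(333,987)=(333*31+987)%997=343 -> [441, 343]
  L3: h(441,343)=(441*31+343)%997=56 -> [56]
  root = 56 != target 488
Candidate B: set leaf[1] = 10 -> leaves = [17, 10, 9, 92, 40, 90, 62]
  L0: [17, 10, 9, 92, 40, 90, 62]
  L1: h(17,10)=(17*31+10)%997=537 h(9,92)=(9*31+92)%997=371 h(40,90)=(40*31+90)%997=333 h(62,62)=(62*31+62)%997=987 -> [537, 371, 333, 987]
  L2: h(537,371)=(537*31+371)%997=69 h(333,987)=(333*31+987)%997=343 -> [69, 343]
  L3: h(69,343)=(69*31+343)%997=488 -> [488]
  root = 488 == target 488  ** MATCH **
Candidate C: set leaf[1] = 32 -> leaves = [17, 32, 9, 92, 40, 90, 62]
  L0: [17, 32, 9, 92, 40, 90, 62]
  L1: h(17,32)=(17*31+32)%997=559 h(9,92)=(9*31+92)%997=371 h(40,90)=(40*31+90)%997=333 h(62,62)=(62*31+62)%997=987 -> [559, 371, 333, 987]
  L2: h(559,371)=(559*31+371)%997=751 h(333,987)=(333*31+987)%997=343 -> [751, 343]
  L3: h(751,343)=(751*31+343)%997=693 -> [693]
  root = 693 != target 488
Candidate B produces the target root.

Answer: B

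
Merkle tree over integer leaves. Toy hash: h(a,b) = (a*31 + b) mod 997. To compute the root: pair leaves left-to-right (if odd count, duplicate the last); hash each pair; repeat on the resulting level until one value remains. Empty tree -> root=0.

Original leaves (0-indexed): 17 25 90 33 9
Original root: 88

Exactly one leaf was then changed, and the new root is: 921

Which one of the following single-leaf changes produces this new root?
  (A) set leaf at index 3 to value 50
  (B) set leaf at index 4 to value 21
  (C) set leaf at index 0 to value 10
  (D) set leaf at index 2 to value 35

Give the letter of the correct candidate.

Original leaves: [17, 25, 90, 33, 9]
Target new root: 921
Try each candidate change and compute the resulting root:
Candidate A: set leaf[3] = 50 -> leaves = [17, 25, 90, 50, 9]
  L0: [17, 25, 90, 50, 9]
  L1: h(17,25)=(17*31+25)%997=552 h(90,50)=(90*31+50)%997=846 h(9,9)=(9*31+9)%997=288 -> [552, 846, 288]
  L2: h(552,846)=(552*31+846)%997=12 h(288,288)=(288*31+288)%997=243 -> [12, 243]
  L3: h(12,243)=(12*31+243)%997=615 -> [615]
  root = 615 != target 921
Candidate B: set leaf[4] = 21 -> leaves = [17, 25, 90, 33, 21]
  L0: [17, 25, 90, 33, 21]
  L1: h(17,25)=(17*31+25)%997=552 h(90,33)=(90*31+33)%997=829 h(21,21)=(21*31+21)%997=672 -> [552, 829, 672]
  L2: h(552,829)=(552*31+829)%997=992 h(672,672)=(672*31+672)%997=567 -> [992, 567]
  L3: h(992,567)=(992*31+567)%997=412 -> [412]
  root = 412 != target 921
Candidate C: set leaf[0] = 10 -> leaves = [10, 25, 90, 33, 9]
  L0: [10, 25, 90, 33, 9]
  L1: h(10,25)=(10*31+25)%997=335 h(90,33)=(90*31+33)%997=829 h(9,9)=(9*31+9)%997=288 -> [335, 829, 288]
  L2: h(335,829)=(335*31+829)%997=247 h(288,288)=(288*31+288)%997=243 -> [247, 243]
  L3: h(247,243)=(247*31+243)%997=921 -> [921]
  root = 921 == target 921  ** MATCH **
Candidate D: set leaf[2] = 35 -> leaves = [17, 25, 35, 33, 9]
  L0: [17, 25, 35, 33, 9]
  L1: h(17,25)=(17*31+25)%997=552 h(35,33)=(35*31+33)%997=121 h(9,9)=(9*31+9)%997=288 -> [552, 121, 288]
  L2: h(552,121)=(552*31+121)%997=284 h(288,288)=(288*31+288)%997=243 -> [284, 243]
  L3: h(284,243)=(284*31+243)%997=74 -> [74]
  root = 74 != target 921
Candidate C produces the target root.

Answer: C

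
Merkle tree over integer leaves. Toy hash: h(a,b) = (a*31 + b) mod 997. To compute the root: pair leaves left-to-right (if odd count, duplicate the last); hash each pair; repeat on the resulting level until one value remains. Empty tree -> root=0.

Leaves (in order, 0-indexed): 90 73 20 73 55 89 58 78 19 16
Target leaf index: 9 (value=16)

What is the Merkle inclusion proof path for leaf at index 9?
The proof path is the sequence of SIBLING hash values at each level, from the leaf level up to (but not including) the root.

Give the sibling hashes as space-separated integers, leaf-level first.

L0 (leaves): [90, 73, 20, 73, 55, 89, 58, 78, 19, 16], target index=9
L1: h(90,73)=(90*31+73)%997=869 [pair 0] h(20,73)=(20*31+73)%997=693 [pair 1] h(55,89)=(55*31+89)%997=797 [pair 2] h(58,78)=(58*31+78)%997=879 [pair 3] h(19,16)=(19*31+16)%997=605 [pair 4] -> [869, 693, 797, 879, 605]
  Sibling for proof at L0: 19
L2: h(869,693)=(869*31+693)%997=713 [pair 0] h(797,879)=(797*31+879)%997=661 [pair 1] h(605,605)=(605*31+605)%997=417 [pair 2] -> [713, 661, 417]
  Sibling for proof at L1: 605
L3: h(713,661)=(713*31+661)%997=830 [pair 0] h(417,417)=(417*31+417)%997=383 [pair 1] -> [830, 383]
  Sibling for proof at L2: 417
L4: h(830,383)=(830*31+383)%997=191 [pair 0] -> [191]
  Sibling for proof at L3: 830
Root: 191
Proof path (sibling hashes from leaf to root): [19, 605, 417, 830]

Answer: 19 605 417 830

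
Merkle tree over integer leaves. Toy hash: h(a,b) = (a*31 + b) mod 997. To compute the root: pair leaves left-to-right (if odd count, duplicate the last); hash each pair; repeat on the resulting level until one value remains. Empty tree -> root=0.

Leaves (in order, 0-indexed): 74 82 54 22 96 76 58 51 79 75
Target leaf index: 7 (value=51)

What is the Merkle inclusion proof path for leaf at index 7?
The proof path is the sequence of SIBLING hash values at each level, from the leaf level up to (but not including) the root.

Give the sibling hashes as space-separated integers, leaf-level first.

Answer: 58 61 577 352

Derivation:
L0 (leaves): [74, 82, 54, 22, 96, 76, 58, 51, 79, 75], target index=7
L1: h(74,82)=(74*31+82)%997=382 [pair 0] h(54,22)=(54*31+22)%997=699 [pair 1] h(96,76)=(96*31+76)%997=61 [pair 2] h(58,51)=(58*31+51)%997=852 [pair 3] h(79,75)=(79*31+75)%997=530 [pair 4] -> [382, 699, 61, 852, 530]
  Sibling for proof at L0: 58
L2: h(382,699)=(382*31+699)%997=577 [pair 0] h(61,852)=(61*31+852)%997=749 [pair 1] h(530,530)=(530*31+530)%997=11 [pair 2] -> [577, 749, 11]
  Sibling for proof at L1: 61
L3: h(577,749)=(577*31+749)%997=690 [pair 0] h(11,11)=(11*31+11)%997=352 [pair 1] -> [690, 352]
  Sibling for proof at L2: 577
L4: h(690,352)=(690*31+352)%997=805 [pair 0] -> [805]
  Sibling for proof at L3: 352
Root: 805
Proof path (sibling hashes from leaf to root): [58, 61, 577, 352]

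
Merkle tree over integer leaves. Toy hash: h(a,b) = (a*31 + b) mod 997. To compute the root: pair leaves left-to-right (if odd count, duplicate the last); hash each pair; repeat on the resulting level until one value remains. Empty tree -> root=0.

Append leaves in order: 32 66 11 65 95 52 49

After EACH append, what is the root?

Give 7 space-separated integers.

After append 32 (leaves=[32]):
  L0: [32]
  root=32
After append 66 (leaves=[32, 66]):
  L0: [32, 66]
  L1: h(32,66)=(32*31+66)%997=61 -> [61]
  root=61
After append 11 (leaves=[32, 66, 11]):
  L0: [32, 66, 11]
  L1: h(32,66)=(32*31+66)%997=61 h(11,11)=(11*31+11)%997=352 -> [61, 352]
  L2: h(61,352)=(61*31+352)%997=249 -> [249]
  root=249
After append 65 (leaves=[32, 66, 11, 65]):
  L0: [32, 66, 11, 65]
  L1: h(32,66)=(32*31+66)%997=61 h(11,65)=(11*31+65)%997=406 -> [61, 406]
  L2: h(61,406)=(61*31+406)%997=303 -> [303]
  root=303
After append 95 (leaves=[32, 66, 11, 65, 95]):
  L0: [32, 66, 11, 65, 95]
  L1: h(32,66)=(32*31+66)%997=61 h(11,65)=(11*31+65)%997=406 h(95,95)=(95*31+95)%997=49 -> [61, 406, 49]
  L2: h(61,406)=(61*31+406)%997=303 h(49,49)=(49*31+49)%997=571 -> [303, 571]
  L3: h(303,571)=(303*31+571)%997=991 -> [991]
  root=991
After append 52 (leaves=[32, 66, 11, 65, 95, 52]):
  L0: [32, 66, 11, 65, 95, 52]
  L1: h(32,66)=(32*31+66)%997=61 h(11,65)=(11*31+65)%997=406 h(95,52)=(95*31+52)%997=6 -> [61, 406, 6]
  L2: h(61,406)=(61*31+406)%997=303 h(6,6)=(6*31+6)%997=192 -> [303, 192]
  L3: h(303,192)=(303*31+192)%997=612 -> [612]
  root=612
After append 49 (leaves=[32, 66, 11, 65, 95, 52, 49]):
  L0: [32, 66, 11, 65, 95, 52, 49]
  L1: h(32,66)=(32*31+66)%997=61 h(11,65)=(11*31+65)%997=406 h(95,52)=(95*31+52)%997=6 h(49,49)=(49*31+49)%997=571 -> [61, 406, 6, 571]
  L2: h(61,406)=(61*31+406)%997=303 h(6,571)=(6*31+571)%997=757 -> [303, 757]
  L3: h(303,757)=(303*31+757)%997=180 -> [180]
  root=180

Answer: 32 61 249 303 991 612 180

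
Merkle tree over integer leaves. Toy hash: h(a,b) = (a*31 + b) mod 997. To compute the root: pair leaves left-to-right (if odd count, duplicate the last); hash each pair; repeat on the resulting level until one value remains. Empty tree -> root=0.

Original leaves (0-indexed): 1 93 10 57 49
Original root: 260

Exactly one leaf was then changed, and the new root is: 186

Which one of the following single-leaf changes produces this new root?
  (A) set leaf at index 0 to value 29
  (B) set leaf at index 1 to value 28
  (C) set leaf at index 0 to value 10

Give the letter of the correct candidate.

Answer: C

Derivation:
Original leaves: [1, 93, 10, 57, 49]
Target new root: 186
Try each candidate change and compute the resulting root:
Candidate A: set leaf[0] = 29 -> leaves = [29, 93, 10, 57, 49]
  L0: [29, 93, 10, 57, 49]
  L1: h(29,93)=(29*31+93)%997=992 h(10,57)=(10*31+57)%997=367 h(49,49)=(49*31+49)%997=571 -> [992, 367, 571]
  L2: h(992,367)=(992*31+367)%997=212 h(571,571)=(571*31+571)%997=326 -> [212, 326]
  L3: h(212,326)=(212*31+326)%997=916 -> [916]
  root = 916 != target 186
Candidate B: set leaf[1] = 28 -> leaves = [1, 28, 10, 57, 49]
  L0: [1, 28, 10, 57, 49]
  L1: h(1,28)=(1*31+28)%997=59 h(10,57)=(10*31+57)%997=367 h(49,49)=(49*31+49)%997=571 -> [59, 367, 571]
  L2: h(59,367)=(59*31+367)%997=202 h(571,571)=(571*31+571)%997=326 -> [202, 326]
  L3: h(202,326)=(202*31+326)%997=606 -> [606]
  root = 606 != target 186
Candidate C: set leaf[0] = 10 -> leaves = [10, 93, 10, 57, 49]
  L0: [10, 93, 10, 57, 49]
  L1: h(10,93)=(10*31+93)%997=403 h(10,57)=(10*31+57)%997=367 h(49,49)=(49*31+49)%997=571 -> [403, 367, 571]
  L2: h(403,367)=(403*31+367)%997=896 h(571,571)=(571*31+571)%997=326 -> [896, 326]
  L3: h(896,326)=(896*31+326)%997=186 -> [186]
  root = 186 == target 186  ** MATCH **
Candidate C produces the target root.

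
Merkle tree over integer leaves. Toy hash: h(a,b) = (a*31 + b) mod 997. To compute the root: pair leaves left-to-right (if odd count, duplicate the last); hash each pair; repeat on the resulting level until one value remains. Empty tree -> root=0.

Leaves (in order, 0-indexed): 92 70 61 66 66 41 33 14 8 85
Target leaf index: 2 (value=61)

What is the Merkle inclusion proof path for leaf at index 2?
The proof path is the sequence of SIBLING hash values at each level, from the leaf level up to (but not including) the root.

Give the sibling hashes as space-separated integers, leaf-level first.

L0 (leaves): [92, 70, 61, 66, 66, 41, 33, 14, 8, 85], target index=2
L1: h(92,70)=(92*31+70)%997=928 [pair 0] h(61,66)=(61*31+66)%997=960 [pair 1] h(66,41)=(66*31+41)%997=93 [pair 2] h(33,14)=(33*31+14)%997=40 [pair 3] h(8,85)=(8*31+85)%997=333 [pair 4] -> [928, 960, 93, 40, 333]
  Sibling for proof at L0: 66
L2: h(928,960)=(928*31+960)%997=815 [pair 0] h(93,40)=(93*31+40)%997=929 [pair 1] h(333,333)=(333*31+333)%997=686 [pair 2] -> [815, 929, 686]
  Sibling for proof at L1: 928
L3: h(815,929)=(815*31+929)%997=272 [pair 0] h(686,686)=(686*31+686)%997=18 [pair 1] -> [272, 18]
  Sibling for proof at L2: 929
L4: h(272,18)=(272*31+18)%997=474 [pair 0] -> [474]
  Sibling for proof at L3: 18
Root: 474
Proof path (sibling hashes from leaf to root): [66, 928, 929, 18]

Answer: 66 928 929 18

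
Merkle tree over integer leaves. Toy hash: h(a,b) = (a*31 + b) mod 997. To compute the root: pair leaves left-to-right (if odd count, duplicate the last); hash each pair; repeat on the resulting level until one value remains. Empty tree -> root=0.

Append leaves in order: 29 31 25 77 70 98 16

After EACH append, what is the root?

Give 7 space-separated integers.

Answer: 29 930 717 769 804 703 941

Derivation:
After append 29 (leaves=[29]):
  L0: [29]
  root=29
After append 31 (leaves=[29, 31]):
  L0: [29, 31]
  L1: h(29,31)=(29*31+31)%997=930 -> [930]
  root=930
After append 25 (leaves=[29, 31, 25]):
  L0: [29, 31, 25]
  L1: h(29,31)=(29*31+31)%997=930 h(25,25)=(25*31+25)%997=800 -> [930, 800]
  L2: h(930,800)=(930*31+800)%997=717 -> [717]
  root=717
After append 77 (leaves=[29, 31, 25, 77]):
  L0: [29, 31, 25, 77]
  L1: h(29,31)=(29*31+31)%997=930 h(25,77)=(25*31+77)%997=852 -> [930, 852]
  L2: h(930,852)=(930*31+852)%997=769 -> [769]
  root=769
After append 70 (leaves=[29, 31, 25, 77, 70]):
  L0: [29, 31, 25, 77, 70]
  L1: h(29,31)=(29*31+31)%997=930 h(25,77)=(25*31+77)%997=852 h(70,70)=(70*31+70)%997=246 -> [930, 852, 246]
  L2: h(930,852)=(930*31+852)%997=769 h(246,246)=(246*31+246)%997=893 -> [769, 893]
  L3: h(769,893)=(769*31+893)%997=804 -> [804]
  root=804
After append 98 (leaves=[29, 31, 25, 77, 70, 98]):
  L0: [29, 31, 25, 77, 70, 98]
  L1: h(29,31)=(29*31+31)%997=930 h(25,77)=(25*31+77)%997=852 h(70,98)=(70*31+98)%997=274 -> [930, 852, 274]
  L2: h(930,852)=(930*31+852)%997=769 h(274,274)=(274*31+274)%997=792 -> [769, 792]
  L3: h(769,792)=(769*31+792)%997=703 -> [703]
  root=703
After append 16 (leaves=[29, 31, 25, 77, 70, 98, 16]):
  L0: [29, 31, 25, 77, 70, 98, 16]
  L1: h(29,31)=(29*31+31)%997=930 h(25,77)=(25*31+77)%997=852 h(70,98)=(70*31+98)%997=274 h(16,16)=(16*31+16)%997=512 -> [930, 852, 274, 512]
  L2: h(930,852)=(930*31+852)%997=769 h(274,512)=(274*31+512)%997=33 -> [769, 33]
  L3: h(769,33)=(769*31+33)%997=941 -> [941]
  root=941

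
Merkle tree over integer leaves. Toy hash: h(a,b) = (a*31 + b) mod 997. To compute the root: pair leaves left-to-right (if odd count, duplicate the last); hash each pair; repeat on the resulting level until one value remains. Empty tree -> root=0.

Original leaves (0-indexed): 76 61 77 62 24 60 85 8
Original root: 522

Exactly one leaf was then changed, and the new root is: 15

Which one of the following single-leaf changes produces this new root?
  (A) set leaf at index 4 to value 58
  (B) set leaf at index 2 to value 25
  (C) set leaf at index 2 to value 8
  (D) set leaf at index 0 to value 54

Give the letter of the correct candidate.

Original leaves: [76, 61, 77, 62, 24, 60, 85, 8]
Target new root: 15
Try each candidate change and compute the resulting root:
Candidate A: set leaf[4] = 58 -> leaves = [76, 61, 77, 62, 58, 60, 85, 8]
  L0: [76, 61, 77, 62, 58, 60, 85, 8]
  L1: h(76,61)=(76*31+61)%997=423 h(77,62)=(77*31+62)%997=455 h(58,60)=(58*31+60)%997=861 h(85,8)=(85*31+8)%997=649 -> [423, 455, 861, 649]
  L2: h(423,455)=(423*31+455)%997=607 h(861,649)=(861*31+649)%997=421 -> [607, 421]
  L3: h(607,421)=(607*31+421)%997=295 -> [295]
  root = 295 != target 15
Candidate B: set leaf[2] = 25 -> leaves = [76, 61, 25, 62, 24, 60, 85, 8]
  L0: [76, 61, 25, 62, 24, 60, 85, 8]
  L1: h(76,61)=(76*31+61)%997=423 h(25,62)=(25*31+62)%997=837 h(24,60)=(24*31+60)%997=804 h(85,8)=(85*31+8)%997=649 -> [423, 837, 804, 649]
  L2: h(423,837)=(423*31+837)%997=989 h(804,649)=(804*31+649)%997=648 -> [989, 648]
  L3: h(989,648)=(989*31+648)%997=400 -> [400]
  root = 400 != target 15
Candidate C: set leaf[2] = 8 -> leaves = [76, 61, 8, 62, 24, 60, 85, 8]
  L0: [76, 61, 8, 62, 24, 60, 85, 8]
  L1: h(76,61)=(76*31+61)%997=423 h(8,62)=(8*31+62)%997=310 h(24,60)=(24*31+60)%997=804 h(85,8)=(85*31+8)%997=649 -> [423, 310, 804, 649]
  L2: h(423,310)=(423*31+310)%997=462 h(804,649)=(804*31+649)%997=648 -> [462, 648]
  L3: h(462,648)=(462*31+648)%997=15 -> [15]
  root = 15 == target 15  ** MATCH **
Candidate D: set leaf[0] = 54 -> leaves = [54, 61, 77, 62, 24, 60, 85, 8]
  L0: [54, 61, 77, 62, 24, 60, 85, 8]
  L1: h(54,61)=(54*31+61)%997=738 h(77,62)=(77*31+62)%997=455 h(24,60)=(24*31+60)%997=804 h(85,8)=(85*31+8)%997=649 -> [738, 455, 804, 649]
  L2: h(738,455)=(738*31+455)%997=402 h(804,649)=(804*31+649)%997=648 -> [402, 648]
  L3: h(402,648)=(402*31+648)%997=149 -> [149]
  root = 149 != target 15
Candidate C produces the target root.

Answer: C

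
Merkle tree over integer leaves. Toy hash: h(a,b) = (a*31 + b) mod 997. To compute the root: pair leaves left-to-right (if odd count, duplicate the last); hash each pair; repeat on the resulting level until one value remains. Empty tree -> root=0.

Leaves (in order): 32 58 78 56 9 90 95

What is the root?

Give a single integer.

Answer: 532

Derivation:
L0: [32, 58, 78, 56, 9, 90, 95]
L1: h(32,58)=(32*31+58)%997=53 h(78,56)=(78*31+56)%997=480 h(9,90)=(9*31+90)%997=369 h(95,95)=(95*31+95)%997=49 -> [53, 480, 369, 49]
L2: h(53,480)=(53*31+480)%997=129 h(369,49)=(369*31+49)%997=521 -> [129, 521]
L3: h(129,521)=(129*31+521)%997=532 -> [532]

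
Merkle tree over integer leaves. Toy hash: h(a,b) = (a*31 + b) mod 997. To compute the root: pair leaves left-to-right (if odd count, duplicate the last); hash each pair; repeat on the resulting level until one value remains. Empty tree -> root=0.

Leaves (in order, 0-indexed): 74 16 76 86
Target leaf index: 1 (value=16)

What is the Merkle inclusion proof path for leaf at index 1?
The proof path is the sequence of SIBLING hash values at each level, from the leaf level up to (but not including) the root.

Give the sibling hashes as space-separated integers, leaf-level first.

L0 (leaves): [74, 16, 76, 86], target index=1
L1: h(74,16)=(74*31+16)%997=316 [pair 0] h(76,86)=(76*31+86)%997=448 [pair 1] -> [316, 448]
  Sibling for proof at L0: 74
L2: h(316,448)=(316*31+448)%997=274 [pair 0] -> [274]
  Sibling for proof at L1: 448
Root: 274
Proof path (sibling hashes from leaf to root): [74, 448]

Answer: 74 448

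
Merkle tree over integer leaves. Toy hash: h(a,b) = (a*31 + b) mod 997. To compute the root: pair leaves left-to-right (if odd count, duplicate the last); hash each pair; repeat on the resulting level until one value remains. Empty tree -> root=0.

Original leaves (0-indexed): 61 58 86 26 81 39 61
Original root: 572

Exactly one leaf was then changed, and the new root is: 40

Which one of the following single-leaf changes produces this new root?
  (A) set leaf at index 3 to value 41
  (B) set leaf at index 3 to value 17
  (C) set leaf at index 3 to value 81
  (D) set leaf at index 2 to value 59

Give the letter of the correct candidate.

Answer: A

Derivation:
Original leaves: [61, 58, 86, 26, 81, 39, 61]
Target new root: 40
Try each candidate change and compute the resulting root:
Candidate A: set leaf[3] = 41 -> leaves = [61, 58, 86, 41, 81, 39, 61]
  L0: [61, 58, 86, 41, 81, 39, 61]
  L1: h(61,58)=(61*31+58)%997=952 h(86,41)=(86*31+41)%997=713 h(81,39)=(81*31+39)%997=556 h(61,61)=(61*31+61)%997=955 -> [952, 713, 556, 955]
  L2: h(952,713)=(952*31+713)%997=315 h(556,955)=(556*31+955)%997=245 -> [315, 245]
  L3: h(315,245)=(315*31+245)%997=40 -> [40]
  root = 40 == target 40  ** MATCH **
Candidate B: set leaf[3] = 17 -> leaves = [61, 58, 86, 17, 81, 39, 61]
  L0: [61, 58, 86, 17, 81, 39, 61]
  L1: h(61,58)=(61*31+58)%997=952 h(86,17)=(86*31+17)%997=689 h(81,39)=(81*31+39)%997=556 h(61,61)=(61*31+61)%997=955 -> [952, 689, 556, 955]
  L2: h(952,689)=(952*31+689)%997=291 h(556,955)=(556*31+955)%997=245 -> [291, 245]
  L3: h(291,245)=(291*31+245)%997=293 -> [293]
  root = 293 != target 40
Candidate C: set leaf[3] = 81 -> leaves = [61, 58, 86, 81, 81, 39, 61]
  L0: [61, 58, 86, 81, 81, 39, 61]
  L1: h(61,58)=(61*31+58)%997=952 h(86,81)=(86*31+81)%997=753 h(81,39)=(81*31+39)%997=556 h(61,61)=(61*31+61)%997=955 -> [952, 753, 556, 955]
  L2: h(952,753)=(952*31+753)%997=355 h(556,955)=(556*31+955)%997=245 -> [355, 245]
  L3: h(355,245)=(355*31+245)%997=283 -> [283]
  root = 283 != target 40
Candidate D: set leaf[2] = 59 -> leaves = [61, 58, 59, 26, 81, 39, 61]
  L0: [61, 58, 59, 26, 81, 39, 61]
  L1: h(61,58)=(61*31+58)%997=952 h(59,26)=(59*31+26)%997=858 h(81,39)=(81*31+39)%997=556 h(61,61)=(61*31+61)%997=955 -> [952, 858, 556, 955]
  L2: h(952,858)=(952*31+858)%997=460 h(556,955)=(556*31+955)%997=245 -> [460, 245]
  L3: h(460,245)=(460*31+245)%997=547 -> [547]
  root = 547 != target 40
Candidate A produces the target root.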